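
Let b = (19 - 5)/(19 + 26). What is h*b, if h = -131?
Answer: -1834/45 ≈ -40.756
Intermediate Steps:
b = 14/45 ≈ 0.31111
h*b = -131*14/45 = -1834/45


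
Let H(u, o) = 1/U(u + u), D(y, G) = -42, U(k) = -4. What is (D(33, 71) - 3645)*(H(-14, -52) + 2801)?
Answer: -41305461/4 ≈ -1.0326e+7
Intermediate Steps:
H(u, o) = -¼ (H(u, o) = 1/(-4) = -¼)
(D(33, 71) - 3645)*(H(-14, -52) + 2801) = (-42 - 3645)*(-¼ + 2801) = -3687*11203/4 = -41305461/4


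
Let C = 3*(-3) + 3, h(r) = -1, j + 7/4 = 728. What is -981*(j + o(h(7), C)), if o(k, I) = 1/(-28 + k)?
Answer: -82640421/116 ≈ -7.1242e+5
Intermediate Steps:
j = 2905/4 (j = -7/4 + 728 = 2905/4 ≈ 726.25)
C = -6 (C = -9 + 3 = -6)
-981*(j + o(h(7), C)) = -981*(2905/4 + 1/(-28 - 1)) = -981*(2905/4 + 1/(-29)) = -981*(2905/4 - 1/29) = -981*84241/116 = -82640421/116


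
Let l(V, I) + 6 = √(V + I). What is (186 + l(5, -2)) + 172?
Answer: 352 + √3 ≈ 353.73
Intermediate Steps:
l(V, I) = -6 + √(I + V) (l(V, I) = -6 + √(V + I) = -6 + √(I + V))
(186 + l(5, -2)) + 172 = (186 + (-6 + √(-2 + 5))) + 172 = (186 + (-6 + √3)) + 172 = (180 + √3) + 172 = 352 + √3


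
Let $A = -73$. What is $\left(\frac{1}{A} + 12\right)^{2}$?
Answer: $\frac{765625}{5329} \approx 143.67$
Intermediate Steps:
$\left(\frac{1}{A} + 12\right)^{2} = \left(\frac{1}{-73} + 12\right)^{2} = \left(- \frac{1}{73} + 12\right)^{2} = \left(\frac{875}{73}\right)^{2} = \frac{765625}{5329}$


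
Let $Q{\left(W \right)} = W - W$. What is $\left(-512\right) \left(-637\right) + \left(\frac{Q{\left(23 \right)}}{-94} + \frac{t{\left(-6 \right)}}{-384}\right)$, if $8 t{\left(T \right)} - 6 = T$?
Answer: $326144$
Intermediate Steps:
$t{\left(T \right)} = \frac{3}{4} + \frac{T}{8}$
$Q{\left(W \right)} = 0$
$\left(-512\right) \left(-637\right) + \left(\frac{Q{\left(23 \right)}}{-94} + \frac{t{\left(-6 \right)}}{-384}\right) = \left(-512\right) \left(-637\right) + \left(\frac{0}{-94} + \frac{\frac{3}{4} + \frac{1}{8} \left(-6\right)}{-384}\right) = 326144 + \left(0 \left(- \frac{1}{94}\right) + \left(\frac{3}{4} - \frac{3}{4}\right) \left(- \frac{1}{384}\right)\right) = 326144 + \left(0 + 0 \left(- \frac{1}{384}\right)\right) = 326144 + \left(0 + 0\right) = 326144 + 0 = 326144$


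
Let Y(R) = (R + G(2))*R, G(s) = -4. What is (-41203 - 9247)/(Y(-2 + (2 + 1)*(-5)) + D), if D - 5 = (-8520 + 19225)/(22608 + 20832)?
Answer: -438309600/3147197 ≈ -139.27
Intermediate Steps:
D = 45581/8688 (D = 5 + (-8520 + 19225)/(22608 + 20832) = 5 + 10705/43440 = 5 + 10705*(1/43440) = 5 + 2141/8688 = 45581/8688 ≈ 5.2464)
Y(R) = R*(-4 + R) (Y(R) = (R - 4)*R = (-4 + R)*R = R*(-4 + R))
(-41203 - 9247)/(Y(-2 + (2 + 1)*(-5)) + D) = (-41203 - 9247)/((-2 + (2 + 1)*(-5))*(-4 + (-2 + (2 + 1)*(-5))) + 45581/8688) = -50450/((-2 + 3*(-5))*(-4 + (-2 + 3*(-5))) + 45581/8688) = -50450/((-2 - 15)*(-4 + (-2 - 15)) + 45581/8688) = -50450/(-17*(-4 - 17) + 45581/8688) = -50450/(-17*(-21) + 45581/8688) = -50450/(357 + 45581/8688) = -50450/3147197/8688 = -50450*8688/3147197 = -438309600/3147197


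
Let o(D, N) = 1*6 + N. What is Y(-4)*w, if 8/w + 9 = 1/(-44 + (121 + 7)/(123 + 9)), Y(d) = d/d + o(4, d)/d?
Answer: -5680/12813 ≈ -0.44330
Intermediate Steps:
o(D, N) = 6 + N
Y(d) = 1 + (6 + d)/d (Y(d) = d/d + (6 + d)/d = 1 + (6 + d)/d)
w = -11360/12813 (w = 8/(-9 + 1/(-44 + (121 + 7)/(123 + 9))) = 8/(-9 + 1/(-44 + 128/132)) = 8/(-9 + 1/(-44 + 128*(1/132))) = 8/(-9 + 1/(-44 + 32/33)) = 8/(-9 + 1/(-1420/33)) = 8/(-9 - 33/1420) = 8/(-12813/1420) = 8*(-1420/12813) = -11360/12813 ≈ -0.88660)
Y(-4)*w = (2 + 6/(-4))*(-11360/12813) = (2 + 6*(-¼))*(-11360/12813) = (2 - 3/2)*(-11360/12813) = (½)*(-11360/12813) = -5680/12813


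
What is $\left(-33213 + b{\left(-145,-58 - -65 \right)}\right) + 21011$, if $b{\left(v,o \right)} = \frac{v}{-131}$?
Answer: $- \frac{1598317}{131} \approx -12201.0$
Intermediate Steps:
$b{\left(v,o \right)} = - \frac{v}{131}$ ($b{\left(v,o \right)} = v \left(- \frac{1}{131}\right) = - \frac{v}{131}$)
$\left(-33213 + b{\left(-145,-58 - -65 \right)}\right) + 21011 = \left(-33213 - - \frac{145}{131}\right) + 21011 = \left(-33213 + \frac{145}{131}\right) + 21011 = - \frac{4350758}{131} + 21011 = - \frac{1598317}{131}$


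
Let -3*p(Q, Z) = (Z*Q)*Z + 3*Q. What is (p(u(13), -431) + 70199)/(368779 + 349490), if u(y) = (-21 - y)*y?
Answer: 82318285/2154807 ≈ 38.202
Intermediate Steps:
u(y) = y*(-21 - y)
p(Q, Z) = -Q - Q*Z²/3 (p(Q, Z) = -((Z*Q)*Z + 3*Q)/3 = -((Q*Z)*Z + 3*Q)/3 = -(Q*Z² + 3*Q)/3 = -(3*Q + Q*Z²)/3 = -Q - Q*Z²/3)
(p(u(13), -431) + 70199)/(368779 + 349490) = (-(-1*13*(21 + 13))*(3 + (-431)²)/3 + 70199)/(368779 + 349490) = (-(-1*13*34)*(3 + 185761)/3 + 70199)/718269 = (-⅓*(-442)*185764 + 70199)*(1/718269) = (82107688/3 + 70199)*(1/718269) = (82318285/3)*(1/718269) = 82318285/2154807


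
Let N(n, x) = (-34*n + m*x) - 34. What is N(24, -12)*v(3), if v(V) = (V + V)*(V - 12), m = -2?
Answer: 44604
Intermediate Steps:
N(n, x) = -34 - 34*n - 2*x (N(n, x) = (-34*n - 2*x) - 34 = -34 - 34*n - 2*x)
v(V) = 2*V*(-12 + V) (v(V) = (2*V)*(-12 + V) = 2*V*(-12 + V))
N(24, -12)*v(3) = (-34 - 34*24 - 2*(-12))*(2*3*(-12 + 3)) = (-34 - 816 + 24)*(2*3*(-9)) = -826*(-54) = 44604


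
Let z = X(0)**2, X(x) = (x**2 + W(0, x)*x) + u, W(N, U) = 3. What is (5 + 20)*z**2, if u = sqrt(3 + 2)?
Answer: 625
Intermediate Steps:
u = sqrt(5) ≈ 2.2361
X(x) = sqrt(5) + x**2 + 3*x (X(x) = (x**2 + 3*x) + sqrt(5) = sqrt(5) + x**2 + 3*x)
z = 5 (z = (sqrt(5) + 0**2 + 3*0)**2 = (sqrt(5) + 0 + 0)**2 = (sqrt(5))**2 = 5)
(5 + 20)*z**2 = (5 + 20)*5**2 = 25*25 = 625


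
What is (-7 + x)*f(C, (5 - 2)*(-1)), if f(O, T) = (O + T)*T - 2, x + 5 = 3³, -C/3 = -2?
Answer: -165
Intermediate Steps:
C = 6 (C = -3*(-2) = 6)
x = 22 (x = -5 + 3³ = -5 + 27 = 22)
f(O, T) = -2 + T*(O + T) (f(O, T) = T*(O + T) - 2 = -2 + T*(O + T))
(-7 + x)*f(C, (5 - 2)*(-1)) = (-7 + 22)*(-2 + ((5 - 2)*(-1))² + 6*((5 - 2)*(-1))) = 15*(-2 + (3*(-1))² + 6*(3*(-1))) = 15*(-2 + (-3)² + 6*(-3)) = 15*(-2 + 9 - 18) = 15*(-11) = -165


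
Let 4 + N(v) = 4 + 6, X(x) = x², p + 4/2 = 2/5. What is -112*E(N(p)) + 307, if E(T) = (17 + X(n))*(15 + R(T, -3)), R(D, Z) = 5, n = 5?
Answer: -93773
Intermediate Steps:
p = -8/5 (p = -2 + 2/5 = -2 + 2*(⅕) = -2 + ⅖ = -8/5 ≈ -1.6000)
N(v) = 6 (N(v) = -4 + (4 + 6) = -4 + 10 = 6)
E(T) = 840 (E(T) = (17 + 5²)*(15 + 5) = (17 + 25)*20 = 42*20 = 840)
-112*E(N(p)) + 307 = -112*840 + 307 = -94080 + 307 = -93773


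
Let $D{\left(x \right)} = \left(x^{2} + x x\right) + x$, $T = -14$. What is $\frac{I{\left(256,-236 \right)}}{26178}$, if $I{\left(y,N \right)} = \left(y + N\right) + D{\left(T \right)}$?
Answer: $\frac{199}{13089} \approx 0.015204$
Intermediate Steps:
$D{\left(x \right)} = x + 2 x^{2}$ ($D{\left(x \right)} = \left(x^{2} + x^{2}\right) + x = 2 x^{2} + x = x + 2 x^{2}$)
$I{\left(y,N \right)} = 378 + N + y$ ($I{\left(y,N \right)} = \left(y + N\right) - 14 \left(1 + 2 \left(-14\right)\right) = \left(N + y\right) - 14 \left(1 - 28\right) = \left(N + y\right) - -378 = \left(N + y\right) + 378 = 378 + N + y$)
$\frac{I{\left(256,-236 \right)}}{26178} = \frac{378 - 236 + 256}{26178} = 398 \cdot \frac{1}{26178} = \frac{199}{13089}$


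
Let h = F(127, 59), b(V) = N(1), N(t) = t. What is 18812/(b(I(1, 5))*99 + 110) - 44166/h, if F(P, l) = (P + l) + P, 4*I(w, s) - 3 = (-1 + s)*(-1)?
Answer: -3342538/65417 ≈ -51.096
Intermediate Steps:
I(w, s) = 1 - s/4 (I(w, s) = ¾ + ((-1 + s)*(-1))/4 = ¾ + (1 - s)/4 = ¾ + (¼ - s/4) = 1 - s/4)
F(P, l) = l + 2*P
b(V) = 1
h = 313 (h = 59 + 2*127 = 59 + 254 = 313)
18812/(b(I(1, 5))*99 + 110) - 44166/h = 18812/(1*99 + 110) - 44166/313 = 18812/(99 + 110) - 44166*1/313 = 18812/209 - 44166/313 = -3342538/65417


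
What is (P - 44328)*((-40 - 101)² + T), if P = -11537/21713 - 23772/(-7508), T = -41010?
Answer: 38169403217732022/40755301 ≈ 9.3655e+8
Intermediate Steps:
P = 107385410/40755301 (P = -11537*1/21713 - 23772*(-1/7508) = -11537/21713 + 5943/1877 = 107385410/40755301 ≈ 2.6349)
(P - 44328)*((-40 - 101)² + T) = (107385410/40755301 - 44328)*((-40 - 101)² - 41010) = -1806493597318*((-141)² - 41010)/40755301 = -1806493597318*(19881 - 41010)/40755301 = -1806493597318/40755301*(-21129) = 38169403217732022/40755301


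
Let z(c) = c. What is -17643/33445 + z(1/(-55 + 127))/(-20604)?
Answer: -26173212229/49615256160 ≈ -0.52752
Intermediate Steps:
-17643/33445 + z(1/(-55 + 127))/(-20604) = -17643/33445 + 1/((-55 + 127)*(-20604)) = -17643*1/33445 - 1/20604/72 = -17643/33445 + (1/72)*(-1/20604) = -17643/33445 - 1/1483488 = -26173212229/49615256160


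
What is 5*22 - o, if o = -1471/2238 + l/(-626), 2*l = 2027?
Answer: 157297739/1400988 ≈ 112.28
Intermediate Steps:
l = 2027/2 (l = (½)*2027 = 2027/2 ≈ 1013.5)
o = -3189059/1400988 (o = -1471/2238 + (2027/2)/(-626) = -1471*1/2238 + (2027/2)*(-1/626) = -1471/2238 - 2027/1252 = -3189059/1400988 ≈ -2.2763)
5*22 - o = 5*22 - 1*(-3189059/1400988) = 110 + 3189059/1400988 = 157297739/1400988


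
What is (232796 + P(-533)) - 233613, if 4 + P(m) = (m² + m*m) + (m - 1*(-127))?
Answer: 566951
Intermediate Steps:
P(m) = 123 + m + 2*m² (P(m) = -4 + ((m² + m*m) + (m - 1*(-127))) = -4 + ((m² + m²) + (m + 127)) = -4 + (2*m² + (127 + m)) = -4 + (127 + m + 2*m²) = 123 + m + 2*m²)
(232796 + P(-533)) - 233613 = (232796 + (123 - 533 + 2*(-533)²)) - 233613 = (232796 + (123 - 533 + 2*284089)) - 233613 = (232796 + (123 - 533 + 568178)) - 233613 = (232796 + 567768) - 233613 = 800564 - 233613 = 566951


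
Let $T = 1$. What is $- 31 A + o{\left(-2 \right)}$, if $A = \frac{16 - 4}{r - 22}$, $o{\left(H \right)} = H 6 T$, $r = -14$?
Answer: $- \frac{5}{3} \approx -1.6667$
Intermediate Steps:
$o{\left(H \right)} = 6 H$ ($o{\left(H \right)} = H 6 \cdot 1 = 6 H 1 = 6 H$)
$A = - \frac{1}{3}$ ($A = \frac{16 - 4}{-14 - 22} = \frac{12}{-36} = 12 \left(- \frac{1}{36}\right) = - \frac{1}{3} \approx -0.33333$)
$- 31 A + o{\left(-2 \right)} = \left(-31\right) \left(- \frac{1}{3}\right) + 6 \left(-2\right) = \frac{31}{3} - 12 = - \frac{5}{3}$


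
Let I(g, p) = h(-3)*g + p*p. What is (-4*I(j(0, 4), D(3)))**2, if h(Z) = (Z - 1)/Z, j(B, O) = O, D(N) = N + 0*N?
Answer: 29584/9 ≈ 3287.1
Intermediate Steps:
D(N) = N (D(N) = N + 0 = N)
h(Z) = (-1 + Z)/Z
I(g, p) = p**2 + 4*g/3 (I(g, p) = ((-1 - 3)/(-3))*g + p*p = (-1/3*(-4))*g + p**2 = 4*g/3 + p**2 = p**2 + 4*g/3)
(-4*I(j(0, 4), D(3)))**2 = (-4*(3**2 + (4/3)*4))**2 = (-4*(9 + 16/3))**2 = (-4*43/3)**2 = (-172/3)**2 = 29584/9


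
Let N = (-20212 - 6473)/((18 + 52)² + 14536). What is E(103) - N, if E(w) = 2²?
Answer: 104429/19436 ≈ 5.3730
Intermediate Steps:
E(w) = 4
N = -26685/19436 (N = -26685/(70² + 14536) = -26685/(4900 + 14536) = -26685/19436 ≈ -1.3730)
E(103) - N = 4 - 1*(-26685/19436) = 4 + 26685/19436 = 104429/19436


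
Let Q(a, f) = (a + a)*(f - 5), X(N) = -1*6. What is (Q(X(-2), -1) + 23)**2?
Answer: 9025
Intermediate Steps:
X(N) = -6
Q(a, f) = 2*a*(-5 + f) (Q(a, f) = (2*a)*(-5 + f) = 2*a*(-5 + f))
(Q(X(-2), -1) + 23)**2 = (2*(-6)*(-5 - 1) + 23)**2 = (2*(-6)*(-6) + 23)**2 = (72 + 23)**2 = 95**2 = 9025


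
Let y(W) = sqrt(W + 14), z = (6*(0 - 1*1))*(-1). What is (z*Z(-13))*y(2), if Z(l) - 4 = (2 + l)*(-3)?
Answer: 888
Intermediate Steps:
z = 6 (z = (6*(0 - 1))*(-1) = (6*(-1))*(-1) = -6*(-1) = 6)
y(W) = sqrt(14 + W)
Z(l) = -2 - 3*l (Z(l) = 4 + (2 + l)*(-3) = 4 + (-6 - 3*l) = -2 - 3*l)
(z*Z(-13))*y(2) = (6*(-2 - 3*(-13)))*sqrt(14 + 2) = (6*(-2 + 39))*sqrt(16) = (6*37)*4 = 222*4 = 888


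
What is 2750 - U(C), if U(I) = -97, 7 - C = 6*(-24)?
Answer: 2847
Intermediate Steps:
C = 151 (C = 7 - 6*(-24) = 7 - 1*(-144) = 7 + 144 = 151)
2750 - U(C) = 2750 - 1*(-97) = 2750 + 97 = 2847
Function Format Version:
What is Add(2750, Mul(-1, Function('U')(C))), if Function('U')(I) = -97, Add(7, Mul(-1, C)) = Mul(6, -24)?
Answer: 2847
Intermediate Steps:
C = 151 (C = Add(7, Mul(-1, Mul(6, -24))) = Add(7, Mul(-1, -144)) = Add(7, 144) = 151)
Add(2750, Mul(-1, Function('U')(C))) = Add(2750, Mul(-1, -97)) = Add(2750, 97) = 2847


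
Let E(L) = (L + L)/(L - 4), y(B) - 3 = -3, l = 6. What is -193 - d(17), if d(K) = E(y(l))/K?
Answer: -193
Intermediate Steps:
y(B) = 0 (y(B) = 3 - 3 = 0)
E(L) = 2*L/(-4 + L) (E(L) = (2*L)/(-4 + L) = 2*L/(-4 + L))
d(K) = 0 (d(K) = (2*0/(-4 + 0))/K = (2*0/(-4))/K = (2*0*(-1/4))/K = 0/K = 0)
-193 - d(17) = -193 - 1*0 = -193 + 0 = -193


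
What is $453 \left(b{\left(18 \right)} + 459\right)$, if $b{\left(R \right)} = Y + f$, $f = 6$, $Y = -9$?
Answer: $206568$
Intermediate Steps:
$b{\left(R \right)} = -3$ ($b{\left(R \right)} = -9 + 6 = -3$)
$453 \left(b{\left(18 \right)} + 459\right) = 453 \left(-3 + 459\right) = 453 \cdot 456 = 206568$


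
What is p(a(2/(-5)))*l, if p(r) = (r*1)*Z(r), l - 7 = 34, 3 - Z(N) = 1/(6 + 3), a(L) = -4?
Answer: -4264/9 ≈ -473.78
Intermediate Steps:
Z(N) = 26/9 (Z(N) = 3 - 1/(6 + 3) = 3 - 1/9 = 3 - 1*⅑ = 3 - ⅑ = 26/9)
l = 41 (l = 7 + 34 = 41)
p(r) = 26*r/9 (p(r) = (r*1)*(26/9) = r*(26/9) = 26*r/9)
p(a(2/(-5)))*l = ((26/9)*(-4))*41 = -104/9*41 = -4264/9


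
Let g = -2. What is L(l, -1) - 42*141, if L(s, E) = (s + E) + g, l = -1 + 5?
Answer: -5921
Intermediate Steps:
l = 4
L(s, E) = -2 + E + s (L(s, E) = (s + E) - 2 = (E + s) - 2 = -2 + E + s)
L(l, -1) - 42*141 = (-2 - 1 + 4) - 42*141 = 1 - 5922 = -5921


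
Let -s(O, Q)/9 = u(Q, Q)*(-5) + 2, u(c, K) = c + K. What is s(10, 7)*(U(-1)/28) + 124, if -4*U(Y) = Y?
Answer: 3625/28 ≈ 129.46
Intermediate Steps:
U(Y) = -Y/4
u(c, K) = K + c
s(O, Q) = -18 + 90*Q (s(O, Q) = -9*((Q + Q)*(-5) + 2) = -9*((2*Q)*(-5) + 2) = -9*(-10*Q + 2) = -9*(2 - 10*Q) = -18 + 90*Q)
s(10, 7)*(U(-1)/28) + 124 = (-18 + 90*7)*(-¼*(-1)/28) + 124 = (-18 + 630)*((¼)*(1/28)) + 124 = 612*(1/112) + 124 = 153/28 + 124 = 3625/28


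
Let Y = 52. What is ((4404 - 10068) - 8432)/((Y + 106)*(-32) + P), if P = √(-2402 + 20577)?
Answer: 71269376/25544961 + 70480*√727/25544961 ≈ 2.8643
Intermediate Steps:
P = 5*√727 (P = √18175 = 5*√727 ≈ 134.81)
((4404 - 10068) - 8432)/((Y + 106)*(-32) + P) = ((4404 - 10068) - 8432)/((52 + 106)*(-32) + 5*√727) = (-5664 - 8432)/(158*(-32) + 5*√727) = -14096/(-5056 + 5*√727)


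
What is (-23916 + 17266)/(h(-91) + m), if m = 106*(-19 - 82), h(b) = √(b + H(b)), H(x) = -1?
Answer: 17798725/28654632 + 3325*I*√23/28654632 ≈ 0.62115 + 0.00055649*I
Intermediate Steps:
h(b) = √(-1 + b) (h(b) = √(b - 1) = √(-1 + b))
m = -10706 (m = 106*(-101) = -10706)
(-23916 + 17266)/(h(-91) + m) = (-23916 + 17266)/(√(-1 - 91) - 10706) = -6650/(√(-92) - 10706) = -6650/(2*I*√23 - 10706) = -6650/(-10706 + 2*I*√23)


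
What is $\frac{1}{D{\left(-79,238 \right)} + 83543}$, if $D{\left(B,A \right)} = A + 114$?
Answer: $\frac{1}{83895} \approx 1.192 \cdot 10^{-5}$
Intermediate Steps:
$D{\left(B,A \right)} = 114 + A$
$\frac{1}{D{\left(-79,238 \right)} + 83543} = \frac{1}{\left(114 + 238\right) + 83543} = \frac{1}{352 + 83543} = \frac{1}{83895}$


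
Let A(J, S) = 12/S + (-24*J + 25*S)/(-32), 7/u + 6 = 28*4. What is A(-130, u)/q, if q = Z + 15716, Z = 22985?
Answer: 1998359/918916544 ≈ 0.0021747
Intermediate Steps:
u = 7/106 (u = 7/(-6 + 28*4) = 7/(-6 + 112) = 7/106 ≈ 0.066038)
A(J, S) = 12/S - 25*S/32 + 3*J/4 (A(J, S) = 12/S + (-24*J + 25*S)*(-1/32) = 12/S + (-25*S/32 + 3*J/4) = 12/S - 25*S/32 + 3*J/4)
q = 38701 (q = 22985 + 15716 = 38701)
A(-130, u)/q = ((384 + 7*(-25*7/106 + 24*(-130))/106)/(32*(7/106)))/38701 = ((1/32)*(106/7)*(384 + 7*(-175/106 - 3120)/106))*(1/38701) = ((1/32)*(106/7)*(384 + (7/106)*(-330895/106)))*(1/38701) = ((1/32)*(106/7)*(384 - 2316265/11236))*(1/38701) = ((1/32)*(106/7)*(1998359/11236))*(1/38701) = (1998359/23744)*(1/38701) = 1998359/918916544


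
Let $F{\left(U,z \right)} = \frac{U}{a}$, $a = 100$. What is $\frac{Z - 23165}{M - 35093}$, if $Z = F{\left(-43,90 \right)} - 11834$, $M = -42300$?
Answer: $\frac{3499943}{7739300} \approx 0.45223$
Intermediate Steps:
$F{\left(U,z \right)} = \frac{U}{100}$
$Z = - \frac{1183443}{100}$ ($Z = \frac{1}{100} \left(-43\right) - 11834 = - \frac{43}{100} - 11834 = - \frac{1183443}{100} \approx -11834.0$)
$\frac{Z - 23165}{M - 35093} = \frac{- \frac{1183443}{100} - 23165}{-42300 - 35093} = - \frac{3499943}{100 \left(-77393\right)} = \left(- \frac{3499943}{100}\right) \left(- \frac{1}{77393}\right) = \frac{3499943}{7739300}$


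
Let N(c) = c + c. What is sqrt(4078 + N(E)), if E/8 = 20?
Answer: sqrt(4398) ≈ 66.317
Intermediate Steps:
E = 160 (E = 8*20 = 160)
N(c) = 2*c
sqrt(4078 + N(E)) = sqrt(4078 + 2*160) = sqrt(4078 + 320) = sqrt(4398)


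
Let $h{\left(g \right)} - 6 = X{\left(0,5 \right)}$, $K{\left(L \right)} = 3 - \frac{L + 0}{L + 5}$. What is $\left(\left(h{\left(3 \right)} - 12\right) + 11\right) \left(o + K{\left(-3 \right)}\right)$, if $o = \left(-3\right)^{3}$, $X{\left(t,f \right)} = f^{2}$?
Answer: $-675$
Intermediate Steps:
$o = -27$
$K{\left(L \right)} = 3 - \frac{L}{5 + L}$
$h{\left(g \right)} = 31$ ($h{\left(g \right)} = 6 + 5^{2} = 6 + 25 = 31$)
$\left(\left(h{\left(3 \right)} - 12\right) + 11\right) \left(o + K{\left(-3 \right)}\right) = \left(\left(31 - 12\right) + 11\right) \left(-27 + \frac{15 + 2 \left(-3\right)}{5 - 3}\right) = \left(19 + 11\right) \left(-27 + \frac{15 - 6}{2}\right) = 30 \left(-27 + \frac{1}{2} \cdot 9\right) = 30 \left(-27 + \frac{9}{2}\right) = 30 \left(- \frac{45}{2}\right) = -675$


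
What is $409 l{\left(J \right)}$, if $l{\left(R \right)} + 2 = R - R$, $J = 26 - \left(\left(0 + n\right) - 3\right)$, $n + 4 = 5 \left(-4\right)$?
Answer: $-818$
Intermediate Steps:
$n = -24$ ($n = -4 + 5 \left(-4\right) = -4 - 20 = -24$)
$J = 53$ ($J = 26 - \left(\left(0 - 24\right) - 3\right) = 26 - \left(-24 - 3\right) = 26 - -27 = 26 + 27 = 53$)
$l{\left(R \right)} = -2$ ($l{\left(R \right)} = -2 + \left(R - R\right) = -2 + 0 = -2$)
$409 l{\left(J \right)} = 409 \left(-2\right) = -818$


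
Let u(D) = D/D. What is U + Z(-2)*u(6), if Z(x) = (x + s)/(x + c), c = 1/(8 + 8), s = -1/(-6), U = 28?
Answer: 2692/93 ≈ 28.946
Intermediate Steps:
s = ⅙ (s = -1*(-⅙) = ⅙ ≈ 0.16667)
c = 1/16 ≈ 0.062500
u(D) = 1
Z(x) = (⅙ + x)/(1/16 + x) (Z(x) = (x + ⅙)/(x + 1/16) = (⅙ + x)/(1/16 + x))
U + Z(-2)*u(6) = 28 + (8*(1 + 6*(-2))/(3*(1 + 16*(-2))))*1 = 28 + (8*(1 - 12)/(3*(1 - 32)))*1 = 28 + ((8/3)*(-11)/(-31))*1 = 28 + ((8/3)*(-1/31)*(-11))*1 = 28 + (88/93)*1 = 28 + 88/93 = 2692/93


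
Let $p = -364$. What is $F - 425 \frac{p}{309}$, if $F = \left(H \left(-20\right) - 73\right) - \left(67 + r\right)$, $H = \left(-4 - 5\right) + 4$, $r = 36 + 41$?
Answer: $\frac{118547}{309} \approx 383.65$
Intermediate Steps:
$r = 77$
$H = -5$ ($H = -9 + 4 = -5$)
$F = -117$ ($F = \left(\left(-5\right) \left(-20\right) - 73\right) - 144 = \left(100 - 73\right) - 144 = 27 - 144 = -117$)
$F - 425 \frac{p}{309} = -117 - 425 \left(- \frac{364}{309}\right) = -117 - 425 \left(\left(-364\right) \frac{1}{309}\right) = -117 - - \frac{154700}{309} = -117 + \frac{154700}{309} = \frac{118547}{309}$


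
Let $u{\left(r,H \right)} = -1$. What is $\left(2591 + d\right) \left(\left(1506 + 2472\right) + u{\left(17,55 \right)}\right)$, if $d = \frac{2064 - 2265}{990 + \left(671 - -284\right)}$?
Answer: $\frac{20041272238}{1945} \approx 1.0304 \cdot 10^{7}$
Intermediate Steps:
$d = - \frac{201}{1945}$ ($d = - \frac{201}{990 + \left(671 + 284\right)} = - \frac{201}{990 + 955} = - \frac{201}{1945} \approx -0.10334$)
$\left(2591 + d\right) \left(\left(1506 + 2472\right) + u{\left(17,55 \right)}\right) = \left(2591 - \frac{201}{1945}\right) \left(\left(1506 + 2472\right) - 1\right) = \frac{5039294 \left(3978 - 1\right)}{1945} = \frac{5039294}{1945} \cdot 3977 = \frac{20041272238}{1945}$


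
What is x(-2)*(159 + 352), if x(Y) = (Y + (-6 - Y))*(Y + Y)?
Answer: 12264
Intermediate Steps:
x(Y) = -12*Y
x(-2)*(159 + 352) = (-12*(-2))*(159 + 352) = 24*511 = 12264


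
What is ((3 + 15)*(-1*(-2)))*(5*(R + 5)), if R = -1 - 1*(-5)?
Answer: 1620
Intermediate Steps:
R = 4 (R = -1 + 5 = 4)
((3 + 15)*(-1*(-2)))*(5*(R + 5)) = ((3 + 15)*(-1*(-2)))*(5*(4 + 5)) = (18*2)*(5*9) = 36*45 = 1620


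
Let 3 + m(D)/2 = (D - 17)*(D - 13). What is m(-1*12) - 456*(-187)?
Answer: 86716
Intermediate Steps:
m(D) = -6 + 2*(-17 + D)*(-13 + D) (m(D) = -6 + 2*((D - 17)*(D - 13)) = -6 + 2*((-17 + D)*(-13 + D)) = -6 + 2*(-17 + D)*(-13 + D))
m(-1*12) - 456*(-187) = (436 - (-60)*12 + 2*(-1*12)²) - 456*(-187) = (436 - 60*(-12) + 2*(-12)²) + 85272 = (436 + 720 + 2*144) + 85272 = (436 + 720 + 288) + 85272 = 1444 + 85272 = 86716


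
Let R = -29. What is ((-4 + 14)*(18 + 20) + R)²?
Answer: 123201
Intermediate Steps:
((-4 + 14)*(18 + 20) + R)² = ((-4 + 14)*(18 + 20) - 29)² = (10*38 - 29)² = (380 - 29)² = 351² = 123201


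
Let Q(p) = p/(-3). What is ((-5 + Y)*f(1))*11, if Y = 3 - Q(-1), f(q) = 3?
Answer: -77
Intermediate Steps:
Q(p) = -p/3 (Q(p) = p*(-⅓) = -p/3)
Y = 8/3 (Y = 3 - (-1)*(-1)/3 = 3 - 1*⅓ = 3 - ⅓ = 8/3 ≈ 2.6667)
((-5 + Y)*f(1))*11 = ((-5 + 8/3)*3)*11 = -7/3*3*11 = -7*11 = -77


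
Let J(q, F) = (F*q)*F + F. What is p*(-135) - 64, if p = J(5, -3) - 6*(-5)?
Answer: -9784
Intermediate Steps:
J(q, F) = F + q*F² (J(q, F) = q*F² + F = F + q*F²)
p = 72 (p = -3*(1 - 3*5) - 6*(-5) = -3*(1 - 15) + 30 = -3*(-14) + 30 = 42 + 30 = 72)
p*(-135) - 64 = 72*(-135) - 64 = -9720 - 64 = -9784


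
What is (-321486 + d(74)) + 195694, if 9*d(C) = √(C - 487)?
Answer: -125792 + I*√413/9 ≈ -1.2579e+5 + 2.258*I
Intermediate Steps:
d(C) = √(-487 + C)/9 (d(C) = √(C - 487)/9 = √(-487 + C)/9)
(-321486 + d(74)) + 195694 = (-321486 + √(-487 + 74)/9) + 195694 = (-321486 + √(-413)/9) + 195694 = (-321486 + (I*√413)/9) + 195694 = (-321486 + I*√413/9) + 195694 = -125792 + I*√413/9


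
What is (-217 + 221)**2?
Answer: 16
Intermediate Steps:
(-217 + 221)**2 = 4**2 = 16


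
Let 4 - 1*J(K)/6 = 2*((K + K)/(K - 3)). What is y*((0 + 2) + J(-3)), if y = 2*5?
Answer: 140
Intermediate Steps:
y = 10
J(K) = 24 - 24*K/(-3 + K) (J(K) = 24 - 12*(K + K)/(K - 3) = 24 - 12*(2*K)/(-3 + K) = 24 - 12*2*K/(-3 + K) = 24 - 24*K/(-3 + K))
y*((0 + 2) + J(-3)) = 10*((0 + 2) - 72/(-3 - 3)) = 10*(2 - 72/(-6)) = 10*(2 - 72*(-⅙)) = 10*(2 + 12) = 10*14 = 140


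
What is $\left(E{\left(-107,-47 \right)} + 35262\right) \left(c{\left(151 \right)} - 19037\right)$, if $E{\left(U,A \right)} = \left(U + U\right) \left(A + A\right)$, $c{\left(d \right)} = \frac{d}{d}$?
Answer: $-1054175608$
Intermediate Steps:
$c{\left(d \right)} = 1$
$E{\left(U,A \right)} = 4 A U$ ($E{\left(U,A \right)} = 2 U 2 A = 4 A U$)
$\left(E{\left(-107,-47 \right)} + 35262\right) \left(c{\left(151 \right)} - 19037\right) = \left(4 \left(-47\right) \left(-107\right) + 35262\right) \left(1 - 19037\right) = \left(20116 + 35262\right) \left(-19036\right) = 55378 \left(-19036\right) = -1054175608$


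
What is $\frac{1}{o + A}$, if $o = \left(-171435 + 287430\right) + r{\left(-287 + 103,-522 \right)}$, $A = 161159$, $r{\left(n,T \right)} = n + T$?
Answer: $\frac{1}{276448} \approx 3.6173 \cdot 10^{-6}$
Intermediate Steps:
$r{\left(n,T \right)} = T + n$
$o = 115289$ ($o = \left(-171435 + 287430\right) + \left(-522 + \left(-287 + 103\right)\right) = 115995 - 706 = 115289$)
$\frac{1}{o + A} = \frac{1}{115289 + 161159} = \frac{1}{276448}$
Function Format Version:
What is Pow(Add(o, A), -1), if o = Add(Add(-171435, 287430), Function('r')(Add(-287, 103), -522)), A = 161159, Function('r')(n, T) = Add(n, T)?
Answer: Rational(1, 276448) ≈ 3.6173e-6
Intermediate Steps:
Function('r')(n, T) = Add(T, n)
o = 115289 (o = Add(Add(-171435, 287430), Add(-522, Add(-287, 103))) = Add(115995, Add(-522, -184)) = Add(115995, -706) = 115289)
Pow(Add(o, A), -1) = Pow(Add(115289, 161159), -1) = Pow(276448, -1) = Rational(1, 276448)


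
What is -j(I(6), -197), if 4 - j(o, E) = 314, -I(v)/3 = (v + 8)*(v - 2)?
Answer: 310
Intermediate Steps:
I(v) = -3*(-2 + v)*(8 + v) (I(v) = -3*(v + 8)*(v - 2) = -3*(8 + v)*(-2 + v) = -3*(-2 + v)*(8 + v))
j(o, E) = -310 (j(o, E) = 4 - 1*314 = 4 - 314 = -310)
-j(I(6), -197) = -1*(-310) = 310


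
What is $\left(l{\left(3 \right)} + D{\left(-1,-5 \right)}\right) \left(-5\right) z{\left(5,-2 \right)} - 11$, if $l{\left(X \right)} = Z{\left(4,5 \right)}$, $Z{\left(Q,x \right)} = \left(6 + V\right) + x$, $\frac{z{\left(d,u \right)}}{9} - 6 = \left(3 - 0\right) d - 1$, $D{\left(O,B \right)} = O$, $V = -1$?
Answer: $-8111$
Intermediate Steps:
$z{\left(d,u \right)} = 45 + 27 d$ ($z{\left(d,u \right)} = 54 + 9 \left(\left(3 - 0\right) d - 1\right) = 54 + 9 \left(\left(3 + 0\right) d - 1\right) = 54 + 9 \left(3 d - 1\right) = 54 + 9 \left(-1 + 3 d\right) = 54 + \left(-9 + 27 d\right) = 45 + 27 d$)
$Z{\left(Q,x \right)} = 5 + x$ ($Z{\left(Q,x \right)} = \left(6 - 1\right) + x = 5 + x$)
$l{\left(X \right)} = 10$ ($l{\left(X \right)} = 5 + 5 = 10$)
$\left(l{\left(3 \right)} + D{\left(-1,-5 \right)}\right) \left(-5\right) z{\left(5,-2 \right)} - 11 = \left(10 - 1\right) \left(-5\right) \left(45 + 27 \cdot 5\right) - 11 = 9 \left(-5\right) \left(45 + 135\right) - 11 = \left(-45\right) 180 - 11 = -8100 - 11 = -8111$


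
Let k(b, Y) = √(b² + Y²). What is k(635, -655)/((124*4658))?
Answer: 5*√33290/577592 ≈ 0.0015794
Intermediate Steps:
k(b, Y) = √(Y² + b²)
k(635, -655)/((124*4658)) = √((-655)² + 635²)/((124*4658)) = √(429025 + 403225)/577592 = √832250*(1/577592) = (5*√33290)*(1/577592) = 5*√33290/577592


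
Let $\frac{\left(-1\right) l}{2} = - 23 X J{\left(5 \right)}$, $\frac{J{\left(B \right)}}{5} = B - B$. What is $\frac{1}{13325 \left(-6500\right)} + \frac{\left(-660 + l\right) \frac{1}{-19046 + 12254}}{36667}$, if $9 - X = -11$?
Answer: $\frac{2371466989}{898757212112500} \approx 2.6386 \cdot 10^{-6}$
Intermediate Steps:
$J{\left(B \right)} = 0$ ($J{\left(B \right)} = 5 \left(B - B\right) = 5 \cdot 0 = 0$)
$X = 20$ ($X = 9 - -11 = 9 + 11 = 20$)
$l = 0$ ($l = - 2 \left(-23\right) 20 \cdot 0 = - 2 \left(\left(-460\right) 0\right) = \left(-2\right) 0 = 0$)
$\frac{1}{13325 \left(-6500\right)} + \frac{\left(-660 + l\right) \frac{1}{-19046 + 12254}}{36667} = \frac{1}{13325 \left(-6500\right)} + \frac{\left(-660 + 0\right) \frac{1}{-19046 + 12254}}{36667} = \frac{1}{13325} \left(- \frac{1}{6500}\right) + - \frac{660}{-6792} \cdot \frac{1}{36667} = - \frac{1}{86612500} + \left(-660\right) \left(- \frac{1}{6792}\right) \frac{1}{36667} = - \frac{1}{86612500} + \frac{55}{566} \cdot \frac{1}{36667} = - \frac{1}{86612500} + \frac{55}{20753522} = \frac{2371466989}{898757212112500}$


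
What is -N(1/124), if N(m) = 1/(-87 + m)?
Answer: 124/10787 ≈ 0.011495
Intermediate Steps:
-N(1/124) = -1/(-87 + 1/124) = -1/(-10787/124) = -1*(-124/10787) = 124/10787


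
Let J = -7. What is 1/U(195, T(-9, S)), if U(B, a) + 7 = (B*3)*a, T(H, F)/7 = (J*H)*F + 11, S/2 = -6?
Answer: -1/3050782 ≈ -3.2778e-7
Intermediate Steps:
S = -12 (S = 2*(-6) = -12)
T(H, F) = 77 - 49*F*H (T(H, F) = 7*((-7*H)*F + 11) = 7*(-7*F*H + 11) = 7*(11 - 7*F*H) = 77 - 49*F*H)
U(B, a) = -7 + 3*B*a (U(B, a) = -7 + (B*3)*a = -7 + (3*B)*a = -7 + 3*B*a)
1/U(195, T(-9, S)) = 1/(-7 + 3*195*(77 - 49*(-12)*(-9))) = 1/(-7 + 3*195*(77 - 5292)) = 1/(-7 + 3*195*(-5215)) = 1/(-7 - 3050775) = 1/(-3050782) = -1/3050782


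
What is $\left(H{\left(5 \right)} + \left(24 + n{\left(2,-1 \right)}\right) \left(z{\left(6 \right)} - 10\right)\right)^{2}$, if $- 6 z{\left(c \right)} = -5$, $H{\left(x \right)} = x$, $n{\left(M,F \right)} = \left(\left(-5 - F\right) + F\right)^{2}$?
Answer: $\frac{7102225}{36} \approx 1.9728 \cdot 10^{5}$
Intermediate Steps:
$n{\left(M,F \right)} = 25$ ($n{\left(M,F \right)} = \left(-5\right)^{2} = 25$)
$z{\left(c \right)} = \frac{5}{6}$ ($z{\left(c \right)} = \left(- \frac{1}{6}\right) \left(-5\right) = \frac{5}{6}$)
$\left(H{\left(5 \right)} + \left(24 + n{\left(2,-1 \right)}\right) \left(z{\left(6 \right)} - 10\right)\right)^{2} = \left(5 + \left(24 + 25\right) \left(\frac{5}{6} - 10\right)\right)^{2} = \left(5 + 49 \left(- \frac{55}{6}\right)\right)^{2} = \left(5 - \frac{2695}{6}\right)^{2} = \left(- \frac{2665}{6}\right)^{2} = \frac{7102225}{36}$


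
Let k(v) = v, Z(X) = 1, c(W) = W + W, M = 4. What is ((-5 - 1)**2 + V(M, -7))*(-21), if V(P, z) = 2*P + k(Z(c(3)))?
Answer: -945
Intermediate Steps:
c(W) = 2*W
V(P, z) = 1 + 2*P (V(P, z) = 2*P + 1 = 1 + 2*P)
((-5 - 1)**2 + V(M, -7))*(-21) = ((-5 - 1)**2 + (1 + 2*4))*(-21) = ((-6)**2 + (1 + 8))*(-21) = (36 + 9)*(-21) = 45*(-21) = -945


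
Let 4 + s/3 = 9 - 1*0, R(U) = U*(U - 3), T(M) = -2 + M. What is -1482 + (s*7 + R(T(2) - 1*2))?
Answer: -1367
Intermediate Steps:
R(U) = U*(-3 + U)
s = 15 (s = -12 + 3*(9 - 1*0) = -12 + 3*(9 + 0) = -12 + 3*9 = -12 + 27 = 15)
-1482 + (s*7 + R(T(2) - 1*2)) = -1482 + (15*7 + ((-2 + 2) - 1*2)*(-3 + ((-2 + 2) - 1*2))) = -1482 + (105 + (0 - 2)*(-3 + (0 - 2))) = -1482 + (105 - 2*(-3 - 2)) = -1482 + (105 - 2*(-5)) = -1482 + (105 + 10) = -1482 + 115 = -1367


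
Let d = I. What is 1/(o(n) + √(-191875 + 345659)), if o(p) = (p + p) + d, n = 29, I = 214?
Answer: -34/9975 + √38446/39900 ≈ 0.0015057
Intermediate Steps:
d = 214
o(p) = 214 + 2*p (o(p) = (p + p) + 214 = 2*p + 214 = 214 + 2*p)
1/(o(n) + √(-191875 + 345659)) = 1/((214 + 2*29) + √(-191875 + 345659)) = 1/((214 + 58) + √153784) = 1/(272 + 2*√38446)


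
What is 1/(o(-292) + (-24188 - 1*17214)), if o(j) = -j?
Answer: -1/41110 ≈ -2.4325e-5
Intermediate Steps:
1/(o(-292) + (-24188 - 1*17214)) = 1/(-1*(-292) + (-24188 - 1*17214)) = 1/(292 + (-24188 - 17214)) = 1/(292 - 41402) = 1/(-41110) = -1/41110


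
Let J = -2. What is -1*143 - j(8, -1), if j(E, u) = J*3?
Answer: -137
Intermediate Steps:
j(E, u) = -6 (j(E, u) = -2*3 = -6)
-1*143 - j(8, -1) = -1*143 - 1*(-6) = -143 + 6 = -137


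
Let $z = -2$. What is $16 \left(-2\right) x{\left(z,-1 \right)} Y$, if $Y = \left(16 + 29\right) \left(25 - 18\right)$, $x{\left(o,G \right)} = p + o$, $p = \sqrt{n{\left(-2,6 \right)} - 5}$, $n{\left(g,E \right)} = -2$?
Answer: $20160 - 10080 i \sqrt{7} \approx 20160.0 - 26669.0 i$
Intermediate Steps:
$p = i \sqrt{7}$ ($p = \sqrt{-2 - 5} = \sqrt{-7} = i \sqrt{7} \approx 2.6458 i$)
$x{\left(o,G \right)} = o + i \sqrt{7}$ ($x{\left(o,G \right)} = i \sqrt{7} + o = o + i \sqrt{7}$)
$Y = 315$ ($Y = 45 \cdot 7 = 315$)
$16 \left(-2\right) x{\left(z,-1 \right)} Y = 16 \left(-2\right) \left(-2 + i \sqrt{7}\right) 315 = - 32 \left(-2 + i \sqrt{7}\right) 315 = \left(64 - 32 i \sqrt{7}\right) 315 = 20160 - 10080 i \sqrt{7}$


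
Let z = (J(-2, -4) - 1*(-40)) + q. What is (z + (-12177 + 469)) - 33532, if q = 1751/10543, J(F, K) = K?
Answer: -476584021/10543 ≈ -45204.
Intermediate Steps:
q = 1751/10543 (q = 1751*(1/10543) = 1751/10543 ≈ 0.16608)
z = 381299/10543 (z = (-4 - 1*(-40)) + 1751/10543 = (-4 + 40) + 1751/10543 = 36 + 1751/10543 = 381299/10543 ≈ 36.166)
(z + (-12177 + 469)) - 33532 = (381299/10543 + (-12177 + 469)) - 33532 = (381299/10543 - 11708) - 33532 = -123056145/10543 - 33532 = -476584021/10543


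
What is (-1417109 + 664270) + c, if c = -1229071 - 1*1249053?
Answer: -3230963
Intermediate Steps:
c = -2478124 (c = -1229071 - 1249053 = -2478124)
(-1417109 + 664270) + c = (-1417109 + 664270) - 2478124 = -752839 - 2478124 = -3230963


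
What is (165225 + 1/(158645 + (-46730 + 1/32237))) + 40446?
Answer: 742020626899613/3607803856 ≈ 2.0567e+5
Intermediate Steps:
(165225 + 1/(158645 + (-46730 + 1/32237))) + 40446 = (165225 + 1/(158645 - 1506435009/32237)) + 40446 = (165225 + 1/(3607803856/32237)) + 40446 = (165225 + 32237/3607803856) + 40446 = 596099392139837/3607803856 + 40446 = 742020626899613/3607803856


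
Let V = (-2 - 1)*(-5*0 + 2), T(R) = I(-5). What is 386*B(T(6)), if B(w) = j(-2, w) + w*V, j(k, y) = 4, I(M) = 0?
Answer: 1544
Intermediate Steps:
T(R) = 0
V = -6 (V = -3*(0 + 2) = -3*2 = -6)
B(w) = 4 - 6*w (B(w) = 4 + w*(-6) = 4 - 6*w)
386*B(T(6)) = 386*(4 - 6*0) = 386*(4 + 0) = 386*4 = 1544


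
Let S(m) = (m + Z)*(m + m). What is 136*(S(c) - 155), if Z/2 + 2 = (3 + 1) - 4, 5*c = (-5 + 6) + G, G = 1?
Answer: -536792/25 ≈ -21472.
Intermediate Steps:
c = 2/5 (c = ((-5 + 6) + 1)/5 = (1 + 1)/5 = (1/5)*2 = 2/5 ≈ 0.40000)
Z = -4 (Z = -4 + 2*((3 + 1) - 4) = -4 + 2*(4 - 4) = -4 + 2*0 = -4 + 0 = -4)
S(m) = 2*m*(-4 + m) (S(m) = (m - 4)*(m + m) = (-4 + m)*(2*m) = 2*m*(-4 + m))
136*(S(c) - 155) = 136*(2*(2/5)*(-4 + 2/5) - 155) = 136*(2*(2/5)*(-18/5) - 155) = 136*(-72/25 - 155) = 136*(-3947/25) = -536792/25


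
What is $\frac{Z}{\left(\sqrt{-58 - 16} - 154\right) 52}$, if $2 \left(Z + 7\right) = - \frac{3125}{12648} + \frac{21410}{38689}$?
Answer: $\frac{73709328583}{86478690991680} + \frac{6700848053 i \sqrt{74}}{1210701673883520} \approx 0.00085234 + 4.7611 \cdot 10^{-5} i$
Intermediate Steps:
$Z = - \frac{6700848053}{978676944}$ ($Z = -7 + \frac{- \frac{3125}{12648} + \frac{21410}{38689}}{2} = -7 + \frac{1}{2} \cdot \frac{149890555}{489338472} = -7 + \frac{149890555}{978676944} = - \frac{6700848053}{978676944} \approx -6.8468$)
$\frac{Z}{\left(\sqrt{-58 - 16} - 154\right) 52} = - \frac{6700848053}{978676944 \left(\sqrt{-58 - 16} - 154\right) 52} = - \frac{6700848053}{978676944 \left(\sqrt{-74} - 154\right) 52} = - \frac{6700848053}{978676944 \left(i \sqrt{74} - 154\right) 52} = - \frac{6700848053}{978676944 \left(-154 + i \sqrt{74}\right) 52} = - \frac{6700848053}{978676944 \left(-8008 + 52 i \sqrt{74}\right)}$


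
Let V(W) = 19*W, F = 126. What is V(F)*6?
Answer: 14364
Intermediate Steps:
V(F)*6 = (19*126)*6 = 2394*6 = 14364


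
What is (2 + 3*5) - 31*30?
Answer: -913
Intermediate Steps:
(2 + 3*5) - 31*30 = (2 + 15) - 930 = 17 - 930 = -913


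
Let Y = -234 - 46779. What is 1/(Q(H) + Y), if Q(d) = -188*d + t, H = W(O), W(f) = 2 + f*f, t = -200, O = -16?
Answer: -1/95717 ≈ -1.0447e-5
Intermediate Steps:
W(f) = 2 + f²
H = 258 (H = 2 + (-16)² = 2 + 256 = 258)
Q(d) = -200 - 188*d (Q(d) = -188*d - 200 = -200 - 188*d)
Y = -47013
1/(Q(H) + Y) = 1/((-200 - 188*258) - 47013) = 1/((-200 - 48504) - 47013) = 1/(-48704 - 47013) = 1/(-95717) = -1/95717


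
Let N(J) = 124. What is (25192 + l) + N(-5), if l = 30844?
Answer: 56160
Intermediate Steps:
(25192 + l) + N(-5) = (25192 + 30844) + 124 = 56036 + 124 = 56160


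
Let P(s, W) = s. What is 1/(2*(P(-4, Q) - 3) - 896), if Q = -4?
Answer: -1/910 ≈ -0.0010989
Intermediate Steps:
1/(2*(P(-4, Q) - 3) - 896) = 1/(2*(-4 - 3) - 896) = 1/(2*(-7) - 896) = 1/(-14 - 896) = 1/(-910) = -1/910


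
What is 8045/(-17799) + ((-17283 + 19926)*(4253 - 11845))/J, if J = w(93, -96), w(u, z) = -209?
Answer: 357146929739/3719991 ≈ 96008.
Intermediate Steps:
J = -209
8045/(-17799) + ((-17283 + 19926)*(4253 - 11845))/J = 8045/(-17799) + ((-17283 + 19926)*(4253 - 11845))/(-209) = 8045*(-1/17799) + (2643*(-7592))*(-1/209) = -8045/17799 - 20065656*(-1/209) = -8045/17799 + 20065656/209 = 357146929739/3719991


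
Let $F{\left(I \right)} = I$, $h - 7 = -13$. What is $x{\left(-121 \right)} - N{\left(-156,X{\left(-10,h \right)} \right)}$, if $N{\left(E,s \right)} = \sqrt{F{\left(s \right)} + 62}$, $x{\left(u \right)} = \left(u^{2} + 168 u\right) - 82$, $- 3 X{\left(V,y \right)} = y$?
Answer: $-5777$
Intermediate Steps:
$h = -6$ ($h = 7 - 13 = -6$)
$X{\left(V,y \right)} = - \frac{y}{3}$
$x{\left(u \right)} = -82 + u^{2} + 168 u$
$N{\left(E,s \right)} = \sqrt{62 + s}$ ($N{\left(E,s \right)} = \sqrt{s + 62} = \sqrt{62 + s}$)
$x{\left(-121 \right)} - N{\left(-156,X{\left(-10,h \right)} \right)} = \left(-82 + \left(-121\right)^{2} + 168 \left(-121\right)\right) - \sqrt{62 - -2} = \left(-82 + 14641 - 20328\right) - \sqrt{62 + 2} = -5769 - \sqrt{64} = -5769 - 8 = -5777$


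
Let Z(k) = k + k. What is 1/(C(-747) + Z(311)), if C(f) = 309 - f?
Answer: 1/1678 ≈ 0.00059595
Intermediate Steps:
Z(k) = 2*k
1/(C(-747) + Z(311)) = 1/((309 - 1*(-747)) + 2*311) = 1/((309 + 747) + 622) = 1/(1056 + 622) = 1/1678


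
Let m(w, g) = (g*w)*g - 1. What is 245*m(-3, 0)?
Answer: -245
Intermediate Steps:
m(w, g) = -1 + w*g² (m(w, g) = w*g² - 1 = -1 + w*g²)
245*m(-3, 0) = 245*(-1 - 3*0²) = 245*(-1 - 3*0) = 245*(-1 + 0) = 245*(-1) = -245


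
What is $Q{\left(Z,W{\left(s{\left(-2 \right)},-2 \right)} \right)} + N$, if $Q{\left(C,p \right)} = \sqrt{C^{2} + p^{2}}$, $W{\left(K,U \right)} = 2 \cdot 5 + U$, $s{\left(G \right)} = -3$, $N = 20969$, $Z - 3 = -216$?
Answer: $20969 + \sqrt{45433} \approx 21182.0$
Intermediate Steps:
$Z = -213$ ($Z = 3 - 216 = -213$)
$W{\left(K,U \right)} = 10 + U$
$Q{\left(Z,W{\left(s{\left(-2 \right)},-2 \right)} \right)} + N = \sqrt{\left(-213\right)^{2} + \left(10 - 2\right)^{2}} + 20969 = \sqrt{45369 + 8^{2}} + 20969 = \sqrt{45369 + 64} + 20969 = \sqrt{45433} + 20969 = 20969 + \sqrt{45433}$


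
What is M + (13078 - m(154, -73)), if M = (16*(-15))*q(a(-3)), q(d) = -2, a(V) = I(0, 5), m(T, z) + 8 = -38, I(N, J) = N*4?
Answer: 13604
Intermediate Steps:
I(N, J) = 4*N
m(T, z) = -46 (m(T, z) = -8 - 38 = -46)
a(V) = 0 (a(V) = 4*0 = 0)
M = 480 (M = (16*(-15))*(-2) = -240*(-2) = 480)
M + (13078 - m(154, -73)) = 480 + (13078 - 1*(-46)) = 480 + (13078 + 46) = 480 + 13124 = 13604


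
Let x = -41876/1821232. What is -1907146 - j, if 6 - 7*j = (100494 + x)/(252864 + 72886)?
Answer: -1980030463458556317/1038216067000 ≈ -1.9071e+6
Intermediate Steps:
x = -10469/455308 (x = -41876*1/1821232 = -10469/455308 ≈ -0.022993)
j = 844143774317/1038216067000 (j = 6/7 - (100494 - 10469/455308)/(7*(252864 + 72886)) = 6/7 - 45755711683/(3187156*325750) = 6/7 - ⅐*45755711683/148316581000 = 6/7 - 45755711683/1038216067000 = 844143774317/1038216067000 ≈ 0.81307)
-1907146 - j = -1907146 - 1*844143774317/1038216067000 = -1907146 - 844143774317/1038216067000 = -1980030463458556317/1038216067000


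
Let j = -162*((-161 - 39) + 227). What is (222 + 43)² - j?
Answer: 74599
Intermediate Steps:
j = -4374 (j = -162*(-200 + 227) = -162*27 = -4374)
(222 + 43)² - j = (222 + 43)² - 1*(-4374) = 265² + 4374 = 70225 + 4374 = 74599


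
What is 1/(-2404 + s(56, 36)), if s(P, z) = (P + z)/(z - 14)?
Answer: -11/26398 ≈ -0.00041670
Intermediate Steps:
s(P, z) = (P + z)/(-14 + z)
1/(-2404 + s(56, 36)) = 1/(-2404 + (56 + 36)/(-14 + 36)) = 1/(-2404 + 92/22) = 1/(-2404 + (1/22)*92) = 1/(-2404 + 46/11) = 1/(-26398/11) = -11/26398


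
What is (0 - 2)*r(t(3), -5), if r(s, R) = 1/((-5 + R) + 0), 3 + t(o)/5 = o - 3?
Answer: ⅕ ≈ 0.20000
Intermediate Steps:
t(o) = -30 + 5*o (t(o) = -15 + 5*(o - 3) = -15 + 5*(-3 + o) = -15 + (-15 + 5*o) = -30 + 5*o)
r(s, R) = 1/(-5 + R)
(0 - 2)*r(t(3), -5) = (0 - 2)/(-5 - 5) = -2/(-10) = -2*(-⅒) = ⅕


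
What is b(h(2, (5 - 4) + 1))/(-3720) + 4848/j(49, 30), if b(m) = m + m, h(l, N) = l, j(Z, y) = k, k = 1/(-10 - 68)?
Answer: -351673921/930 ≈ -3.7814e+5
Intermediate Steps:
k = -1/78 (k = 1/(-78) = -1/78 ≈ -0.012821)
j(Z, y) = -1/78
b(m) = 2*m
b(h(2, (5 - 4) + 1))/(-3720) + 4848/j(49, 30) = (2*2)/(-3720) + 4848/(-1/78) = 4*(-1/3720) + 4848*(-78) = -1/930 - 378144 = -351673921/930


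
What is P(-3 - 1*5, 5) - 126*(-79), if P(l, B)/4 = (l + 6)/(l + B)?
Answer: 29870/3 ≈ 9956.7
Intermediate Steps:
P(l, B) = 4*(6 + l)/(B + l) (P(l, B) = 4*((l + 6)/(l + B)) = 4*((6 + l)/(B + l)) = 4*(6 + l)/(B + l))
P(-3 - 1*5, 5) - 126*(-79) = 4*(6 + (-3 - 1*5))/(5 + (-3 - 1*5)) - 126*(-79) = 4*(6 + (-3 - 5))/(5 + (-3 - 5)) + 9954 = 4*(6 - 8)/(5 - 8) + 9954 = 4*(-2)/(-3) + 9954 = 4*(-⅓)*(-2) + 9954 = 8/3 + 9954 = 29870/3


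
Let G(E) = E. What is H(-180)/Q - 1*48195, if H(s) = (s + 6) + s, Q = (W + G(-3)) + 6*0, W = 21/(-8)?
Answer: -721981/15 ≈ -48132.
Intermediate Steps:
W = -21/8 (W = 21*(-⅛) = -21/8 ≈ -2.6250)
Q = -45/8 (Q = (-21/8 - 3) + 6*0 = -45/8 + 0 = -45/8 ≈ -5.6250)
H(s) = 6 + 2*s (H(s) = (6 + s) + s = 6 + 2*s)
H(-180)/Q - 1*48195 = (6 + 2*(-180))/(-45/8) - 1*48195 = (6 - 360)*(-8/45) - 48195 = -354*(-8/45) - 48195 = 944/15 - 48195 = -721981/15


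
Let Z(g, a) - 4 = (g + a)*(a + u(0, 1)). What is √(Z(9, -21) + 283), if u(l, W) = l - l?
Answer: 7*√11 ≈ 23.216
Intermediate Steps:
u(l, W) = 0
Z(g, a) = 4 + a*(a + g) (Z(g, a) = 4 + (g + a)*(a + 0) = 4 + (a + g)*a = 4 + a*(a + g))
√(Z(9, -21) + 283) = √((4 + (-21)² - 21*9) + 283) = √((4 + 441 - 189) + 283) = √(256 + 283) = √539 = 7*√11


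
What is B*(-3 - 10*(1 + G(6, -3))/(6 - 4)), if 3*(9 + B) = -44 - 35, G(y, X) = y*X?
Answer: -8692/3 ≈ -2897.3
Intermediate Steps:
G(y, X) = X*y
B = -106/3 (B = -9 + (-44 - 35)/3 = -9 + (1/3)*(-79) = -9 - 79/3 = -106/3 ≈ -35.333)
B*(-3 - 10*(1 + G(6, -3))/(6 - 4)) = -106*(-3 - 10*(1 - 3*6)/(6 - 4))/3 = -106*(-3 - 10*(1 - 18)/2)/3 = -106*(-3 - (-170)/2)/3 = -106*(-3 - 10*(-17/2))/3 = -106*(-3 + 85)/3 = -106/3*82 = -8692/3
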